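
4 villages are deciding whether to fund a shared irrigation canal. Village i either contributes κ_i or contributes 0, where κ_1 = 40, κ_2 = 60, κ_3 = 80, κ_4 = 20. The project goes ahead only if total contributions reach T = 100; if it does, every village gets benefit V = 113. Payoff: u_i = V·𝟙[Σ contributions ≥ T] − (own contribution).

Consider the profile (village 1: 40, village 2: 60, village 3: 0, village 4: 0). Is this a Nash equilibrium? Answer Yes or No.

Total = 100 ≥ 100: provided.
Village 1 (pledges 40, payoff 73): dropping to 0 → total 60, payoff 0. No gain.
Village 2 (pledges 60, payoff 53): dropping to 0 → total 40, payoff 0. No gain.
Village 3 (pledges 0, payoff 113): pledging 80 → total 180, payoff 33. No gain.
Village 4 (pledges 0, payoff 113): pledging 20 → total 120, payoff 93. No gain.

Yes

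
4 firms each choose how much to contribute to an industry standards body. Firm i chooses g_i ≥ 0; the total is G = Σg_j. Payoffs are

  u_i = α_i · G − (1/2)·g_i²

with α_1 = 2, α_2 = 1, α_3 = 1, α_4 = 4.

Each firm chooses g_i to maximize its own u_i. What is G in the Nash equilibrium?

8

Firm i's FOC: ∂u_i/∂g_i = α_i − g_i = 0, so g_i* = α_i.
NE contributions = (2, 1, 1, 4); G = 8.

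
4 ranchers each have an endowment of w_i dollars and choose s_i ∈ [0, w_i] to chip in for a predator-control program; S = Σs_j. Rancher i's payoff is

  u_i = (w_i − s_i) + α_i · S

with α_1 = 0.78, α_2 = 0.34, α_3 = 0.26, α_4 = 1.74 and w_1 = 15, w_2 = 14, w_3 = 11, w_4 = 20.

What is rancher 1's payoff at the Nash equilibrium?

30.6

∂u_i/∂s_i = α_i − 1, so rancher i contributes w_i if α_i > 1, else 0.
α_i > 1 for i ∈ {4}; NE contributions (0, 0, 0, 20), S = 20.
u_1 = (15 − 0) + 0.78·20 = 30.6.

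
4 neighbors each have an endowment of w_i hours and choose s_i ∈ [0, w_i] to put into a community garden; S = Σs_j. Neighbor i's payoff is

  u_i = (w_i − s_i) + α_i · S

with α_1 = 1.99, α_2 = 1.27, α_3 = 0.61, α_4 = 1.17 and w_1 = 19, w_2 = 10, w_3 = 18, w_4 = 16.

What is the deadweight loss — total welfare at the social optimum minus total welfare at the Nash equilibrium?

∂u_i/∂s_i = α_i − 1, so neighbor i contributes w_i if α_i > 1, else 0.
α_i > 1 for i ∈ {1, 2, 4}; NE contributions (19, 10, 0, 16), S = 45.
W^NE = Σw_i − S^NE + (Σα_i)·S^NE = 63 + 4.04·45 = 244.8.
Planner: ∂(Σu_j)/∂s_i = Σα_j − 1 = 4.04 > 0, so everyone contributes w_i; S^SO = 63, W^SO = 63 + 4.04·63 = 317.52.
Deadweight loss = 72.72.

72.72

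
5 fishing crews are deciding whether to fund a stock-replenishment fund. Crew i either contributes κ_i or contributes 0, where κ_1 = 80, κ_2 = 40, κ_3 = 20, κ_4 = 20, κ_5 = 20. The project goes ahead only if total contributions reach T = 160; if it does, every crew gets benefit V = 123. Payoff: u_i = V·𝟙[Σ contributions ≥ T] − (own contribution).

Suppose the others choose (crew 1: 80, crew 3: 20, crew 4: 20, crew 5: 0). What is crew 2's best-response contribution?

Others' total = 120. Contributing 40 brings total to 160 ≥ 160: gain V − κ_2 = 83.
Best response: 40.

40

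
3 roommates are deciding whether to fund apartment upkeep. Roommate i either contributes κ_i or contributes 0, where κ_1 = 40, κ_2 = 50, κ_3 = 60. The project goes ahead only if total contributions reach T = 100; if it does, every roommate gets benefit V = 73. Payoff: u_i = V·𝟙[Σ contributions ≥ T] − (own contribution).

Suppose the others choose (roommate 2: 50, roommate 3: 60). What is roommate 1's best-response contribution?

Others' total = 110 ≥ 100; contributing adds cost 40 for no extra benefit.
Best response: 0.

0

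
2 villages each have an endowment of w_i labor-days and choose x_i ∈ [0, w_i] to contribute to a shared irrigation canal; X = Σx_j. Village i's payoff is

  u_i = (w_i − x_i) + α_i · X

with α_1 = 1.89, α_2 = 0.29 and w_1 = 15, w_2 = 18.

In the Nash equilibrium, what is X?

15

∂u_i/∂x_i = α_i − 1, so village i contributes w_i if α_i > 1, else 0.
α_i > 1 for i ∈ {1}; NE contributions (15, 0), X = 15.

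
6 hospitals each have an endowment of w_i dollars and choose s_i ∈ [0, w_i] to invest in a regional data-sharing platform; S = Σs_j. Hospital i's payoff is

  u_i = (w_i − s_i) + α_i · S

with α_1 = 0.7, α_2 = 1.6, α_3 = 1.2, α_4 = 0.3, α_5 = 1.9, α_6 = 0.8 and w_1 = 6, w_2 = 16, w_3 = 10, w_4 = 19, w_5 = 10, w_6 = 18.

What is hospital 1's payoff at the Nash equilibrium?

31.2

∂u_i/∂s_i = α_i − 1, so hospital i contributes w_i if α_i > 1, else 0.
α_i > 1 for i ∈ {2, 3, 5}; NE contributions (0, 16, 10, 0, 10, 0), S = 36.
u_1 = (6 − 0) + 0.7·36 = 31.2.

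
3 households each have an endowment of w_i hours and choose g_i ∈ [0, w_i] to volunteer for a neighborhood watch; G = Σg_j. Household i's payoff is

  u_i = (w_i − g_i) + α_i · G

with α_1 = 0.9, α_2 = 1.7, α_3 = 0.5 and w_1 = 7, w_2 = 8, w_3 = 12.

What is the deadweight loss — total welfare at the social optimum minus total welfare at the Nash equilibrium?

∂u_i/∂g_i = α_i − 1, so household i contributes w_i if α_i > 1, else 0.
α_i > 1 for i ∈ {2}; NE contributions (0, 8, 0), G = 8.
W^NE = Σw_i − G^NE + (Σα_i)·G^NE = 27 + 2.1·8 = 43.8.
Planner: ∂(Σu_j)/∂g_i = Σα_j − 1 = 2.1 > 0, so everyone contributes w_i; G^SO = 27, W^SO = 27 + 2.1·27 = 83.7.
Deadweight loss = 39.9.

39.9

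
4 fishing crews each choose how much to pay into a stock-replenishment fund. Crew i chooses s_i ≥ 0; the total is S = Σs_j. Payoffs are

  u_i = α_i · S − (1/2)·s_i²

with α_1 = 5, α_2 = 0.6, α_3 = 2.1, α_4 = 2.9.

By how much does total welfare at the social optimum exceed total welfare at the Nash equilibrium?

Crew i's FOC: ∂u_i/∂s_i = α_i − s_i = 0, so s_i* = α_i.
NE contributions = (5, 0.6, 2.1, 2.9); S = 10.6.
W^NE = (Σα)·S − ½Σα_i² = 10.6² − ½·38.18 = 93.27.
Planner sets s_i = Σα_j = 10.6 for every i, so S^SO = 4·10.6 = 42.4.
W^SO = (Σα)·S^SO − ½·4·(Σα)² = (4/2)·10.6² = 224.72.
Deadweight loss = W^SO − W^NE = 131.45.

131.45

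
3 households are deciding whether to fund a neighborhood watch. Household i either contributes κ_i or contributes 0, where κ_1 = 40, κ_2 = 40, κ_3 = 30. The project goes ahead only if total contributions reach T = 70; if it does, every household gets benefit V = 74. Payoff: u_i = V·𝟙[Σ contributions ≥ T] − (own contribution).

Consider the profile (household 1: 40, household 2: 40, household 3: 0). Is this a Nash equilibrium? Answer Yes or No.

Yes

Total = 80 ≥ 70: provided.
Household 1 (pledges 40, payoff 34): dropping to 0 → total 40, payoff 0. No gain.
Household 2 (pledges 40, payoff 34): dropping to 0 → total 40, payoff 0. No gain.
Household 3 (pledges 0, payoff 74): pledging 30 → total 110, payoff 44. No gain.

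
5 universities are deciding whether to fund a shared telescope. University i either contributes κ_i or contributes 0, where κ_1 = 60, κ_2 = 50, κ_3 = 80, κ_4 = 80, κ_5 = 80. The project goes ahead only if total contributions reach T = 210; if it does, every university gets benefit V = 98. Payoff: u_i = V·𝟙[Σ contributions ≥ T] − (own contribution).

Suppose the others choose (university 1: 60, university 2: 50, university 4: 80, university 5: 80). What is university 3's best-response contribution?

Others' total = 270 ≥ 210; contributing adds cost 80 for no extra benefit.
Best response: 0.

0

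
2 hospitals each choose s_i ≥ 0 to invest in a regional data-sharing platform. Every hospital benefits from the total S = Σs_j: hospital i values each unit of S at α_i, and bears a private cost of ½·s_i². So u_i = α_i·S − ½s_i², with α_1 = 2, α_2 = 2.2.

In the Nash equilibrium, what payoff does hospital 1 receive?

Hospital i's FOC: ∂u_i/∂s_i = α_i − s_i = 0, so s_i* = α_i.
NE contributions = (2, 2.2); S = 4.2.
u_1 = α_1·S − ½·(s_1)² = 2·4.2 − ½·2² = 6.4.

6.4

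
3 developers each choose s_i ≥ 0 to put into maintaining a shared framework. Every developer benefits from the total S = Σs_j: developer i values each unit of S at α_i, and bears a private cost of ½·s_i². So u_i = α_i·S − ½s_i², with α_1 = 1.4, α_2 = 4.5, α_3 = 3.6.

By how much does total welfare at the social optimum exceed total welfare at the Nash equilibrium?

Developer i's FOC: ∂u_i/∂s_i = α_i − s_i = 0, so s_i* = α_i.
NE contributions = (1.4, 4.5, 3.6); S = 9.5.
W^NE = (Σα)·S − ½Σα_i² = 9.5² − ½·35.17 = 72.665.
Planner sets s_i = Σα_j = 9.5 for every i, so S^SO = 3·9.5 = 28.5.
W^SO = (Σα)·S^SO − ½·3·(Σα)² = (3/2)·9.5² = 135.375.
Deadweight loss = W^SO − W^NE = 62.71.

62.71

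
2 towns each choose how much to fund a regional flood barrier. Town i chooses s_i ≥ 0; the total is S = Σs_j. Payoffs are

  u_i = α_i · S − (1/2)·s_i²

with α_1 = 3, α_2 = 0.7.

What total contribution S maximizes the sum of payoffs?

7.4

Planner FOC: ∂(Σu_j)/∂s_i = (Σα_j) − s_i = 0, so s_i^SO = Σα_j = 3.7 for every i; S^SO = 7.4.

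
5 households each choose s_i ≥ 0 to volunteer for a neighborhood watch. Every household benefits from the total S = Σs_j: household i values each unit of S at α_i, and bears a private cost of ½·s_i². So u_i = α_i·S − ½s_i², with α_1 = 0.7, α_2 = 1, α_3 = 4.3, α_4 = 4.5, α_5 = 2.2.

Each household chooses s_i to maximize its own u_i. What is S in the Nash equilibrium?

12.7

Household i's FOC: ∂u_i/∂s_i = α_i − s_i = 0, so s_i* = α_i.
NE contributions = (0.7, 1, 4.3, 4.5, 2.2); S = 12.7.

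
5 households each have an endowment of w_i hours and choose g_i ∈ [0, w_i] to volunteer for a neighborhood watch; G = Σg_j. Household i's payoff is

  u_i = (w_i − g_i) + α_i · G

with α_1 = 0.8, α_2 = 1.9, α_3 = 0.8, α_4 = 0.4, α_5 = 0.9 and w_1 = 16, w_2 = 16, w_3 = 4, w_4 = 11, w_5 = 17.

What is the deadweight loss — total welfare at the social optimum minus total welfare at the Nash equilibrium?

∂u_i/∂g_i = α_i − 1, so household i contributes w_i if α_i > 1, else 0.
α_i > 1 for i ∈ {2}; NE contributions (0, 16, 0, 0, 0), G = 16.
W^NE = Σw_i − G^NE + (Σα_i)·G^NE = 64 + 3.8·16 = 124.8.
Planner: ∂(Σu_j)/∂g_i = Σα_j − 1 = 3.8 > 0, so everyone contributes w_i; G^SO = 64, W^SO = 64 + 3.8·64 = 307.2.
Deadweight loss = 182.4.

182.4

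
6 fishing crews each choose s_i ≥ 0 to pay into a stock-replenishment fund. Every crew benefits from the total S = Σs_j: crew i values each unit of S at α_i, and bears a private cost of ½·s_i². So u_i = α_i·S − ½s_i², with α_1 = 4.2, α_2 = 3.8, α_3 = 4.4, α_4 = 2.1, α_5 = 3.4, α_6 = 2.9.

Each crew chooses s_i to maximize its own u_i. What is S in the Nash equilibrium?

20.8

Crew i's FOC: ∂u_i/∂s_i = α_i − s_i = 0, so s_i* = α_i.
NE contributions = (4.2, 3.8, 4.4, 2.1, 3.4, 2.9); S = 20.8.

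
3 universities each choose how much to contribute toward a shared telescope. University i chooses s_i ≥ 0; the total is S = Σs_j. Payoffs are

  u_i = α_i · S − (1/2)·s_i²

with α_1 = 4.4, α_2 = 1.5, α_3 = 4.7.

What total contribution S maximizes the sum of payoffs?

31.8

Planner FOC: ∂(Σu_j)/∂s_i = (Σα_j) − s_i = 0, so s_i^SO = Σα_j = 10.6 for every i; S^SO = 31.8.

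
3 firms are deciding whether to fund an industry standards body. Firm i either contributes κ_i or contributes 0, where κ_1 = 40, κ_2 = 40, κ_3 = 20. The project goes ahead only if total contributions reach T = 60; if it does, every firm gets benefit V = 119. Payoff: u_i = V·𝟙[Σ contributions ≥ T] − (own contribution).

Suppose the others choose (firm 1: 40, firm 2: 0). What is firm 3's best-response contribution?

Others' total = 40. Contributing 20 brings total to 60 ≥ 60: gain V − κ_3 = 99.
Best response: 20.

20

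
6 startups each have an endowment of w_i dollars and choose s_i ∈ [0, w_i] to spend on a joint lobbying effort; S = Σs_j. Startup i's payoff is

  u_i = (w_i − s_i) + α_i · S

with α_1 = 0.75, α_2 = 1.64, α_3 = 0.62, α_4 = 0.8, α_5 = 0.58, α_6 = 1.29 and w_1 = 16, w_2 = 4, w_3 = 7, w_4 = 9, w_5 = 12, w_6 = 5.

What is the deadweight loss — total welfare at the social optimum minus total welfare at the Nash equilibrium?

∂u_i/∂s_i = α_i − 1, so startup i contributes w_i if α_i > 1, else 0.
α_i > 1 for i ∈ {2, 6}; NE contributions (0, 4, 0, 0, 0, 5), S = 9.
W^NE = Σw_i − S^NE + (Σα_i)·S^NE = 53 + 4.68·9 = 95.12.
Planner: ∂(Σu_j)/∂s_i = Σα_j − 1 = 4.68 > 0, so everyone contributes w_i; S^SO = 53, W^SO = 53 + 4.68·53 = 301.04.
Deadweight loss = 205.92.

205.92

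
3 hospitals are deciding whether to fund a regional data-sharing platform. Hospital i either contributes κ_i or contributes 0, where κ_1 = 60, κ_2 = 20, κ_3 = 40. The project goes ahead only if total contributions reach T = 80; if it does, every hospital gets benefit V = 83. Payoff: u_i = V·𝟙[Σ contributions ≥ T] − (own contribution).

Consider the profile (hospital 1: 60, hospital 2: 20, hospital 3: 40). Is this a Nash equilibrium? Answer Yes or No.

No

Total = 120 ≥ 80: provided.
Hospital 1 (pledges 60, payoff 23): dropping to 0 → total 60, payoff 0. No gain.
Hospital 2 (pledges 20, payoff 63): dropping to 0 → total 100, payoff 83. Profitable deviation.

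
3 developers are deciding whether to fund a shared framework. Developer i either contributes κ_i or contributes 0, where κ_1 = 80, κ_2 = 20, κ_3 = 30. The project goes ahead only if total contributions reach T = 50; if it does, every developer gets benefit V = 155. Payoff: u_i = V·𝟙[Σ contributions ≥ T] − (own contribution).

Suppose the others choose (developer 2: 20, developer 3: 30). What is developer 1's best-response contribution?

0

Others' total = 50 ≥ 50; contributing adds cost 80 for no extra benefit.
Best response: 0.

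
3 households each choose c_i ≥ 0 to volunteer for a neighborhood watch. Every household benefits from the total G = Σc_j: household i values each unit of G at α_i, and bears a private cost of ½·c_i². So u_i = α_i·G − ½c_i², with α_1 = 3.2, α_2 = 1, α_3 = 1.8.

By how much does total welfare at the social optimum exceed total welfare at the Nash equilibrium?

25.24

Household i's FOC: ∂u_i/∂c_i = α_i − c_i = 0, so c_i* = α_i.
NE contributions = (3.2, 1, 1.8); G = 6.
W^NE = (Σα)·G − ½Σα_i² = 6² − ½·14.48 = 28.76.
Planner sets c_i = Σα_j = 6 for every i, so G^SO = 3·6 = 18.
W^SO = (Σα)·G^SO − ½·3·(Σα)² = (3/2)·6² = 54.
Deadweight loss = W^SO − W^NE = 25.24.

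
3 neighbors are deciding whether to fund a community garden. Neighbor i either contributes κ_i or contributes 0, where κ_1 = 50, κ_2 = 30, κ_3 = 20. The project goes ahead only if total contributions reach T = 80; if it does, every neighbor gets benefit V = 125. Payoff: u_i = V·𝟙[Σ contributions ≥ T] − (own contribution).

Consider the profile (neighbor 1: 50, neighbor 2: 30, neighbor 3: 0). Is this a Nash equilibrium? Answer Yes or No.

Yes

Total = 80 ≥ 80: provided.
Neighbor 1 (pledges 50, payoff 75): dropping to 0 → total 30, payoff 0. No gain.
Neighbor 2 (pledges 30, payoff 95): dropping to 0 → total 50, payoff 0. No gain.
Neighbor 3 (pledges 0, payoff 125): pledging 20 → total 100, payoff 105. No gain.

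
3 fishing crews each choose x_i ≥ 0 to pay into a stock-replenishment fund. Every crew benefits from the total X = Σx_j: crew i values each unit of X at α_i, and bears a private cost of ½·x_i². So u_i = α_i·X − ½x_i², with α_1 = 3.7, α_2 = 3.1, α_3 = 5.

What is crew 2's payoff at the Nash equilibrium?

Crew i's FOC: ∂u_i/∂x_i = α_i − x_i = 0, so x_i* = α_i.
NE contributions = (3.7, 3.1, 5); X = 11.8.
u_2 = α_2·X − ½·(x_2)² = 3.1·11.8 − ½·3.1² = 31.775.

31.775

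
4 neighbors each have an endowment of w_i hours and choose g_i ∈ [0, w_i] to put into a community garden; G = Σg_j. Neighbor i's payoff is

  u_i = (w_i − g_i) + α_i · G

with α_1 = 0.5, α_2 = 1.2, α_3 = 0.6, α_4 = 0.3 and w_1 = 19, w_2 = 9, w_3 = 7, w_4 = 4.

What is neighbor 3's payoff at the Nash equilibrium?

∂u_i/∂g_i = α_i − 1, so neighbor i contributes w_i if α_i > 1, else 0.
α_i > 1 for i ∈ {2}; NE contributions (0, 9, 0, 0), G = 9.
u_3 = (7 − 0) + 0.6·9 = 12.4.

12.4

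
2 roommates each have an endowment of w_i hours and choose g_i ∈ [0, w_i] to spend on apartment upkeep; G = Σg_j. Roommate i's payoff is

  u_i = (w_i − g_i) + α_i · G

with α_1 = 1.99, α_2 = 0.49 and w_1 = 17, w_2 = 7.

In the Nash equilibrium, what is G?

17

∂u_i/∂g_i = α_i − 1, so roommate i contributes w_i if α_i > 1, else 0.
α_i > 1 for i ∈ {1}; NE contributions (17, 0), G = 17.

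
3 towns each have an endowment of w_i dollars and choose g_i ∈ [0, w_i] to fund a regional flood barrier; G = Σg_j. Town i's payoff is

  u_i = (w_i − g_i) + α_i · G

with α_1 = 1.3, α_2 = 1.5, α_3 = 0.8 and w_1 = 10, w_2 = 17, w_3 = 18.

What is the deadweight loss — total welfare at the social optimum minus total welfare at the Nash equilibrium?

∂u_i/∂g_i = α_i − 1, so town i contributes w_i if α_i > 1, else 0.
α_i > 1 for i ∈ {1, 2}; NE contributions (10, 17, 0), G = 27.
W^NE = Σw_i − G^NE + (Σα_i)·G^NE = 45 + 2.6·27 = 115.2.
Planner: ∂(Σu_j)/∂g_i = Σα_j − 1 = 2.6 > 0, so everyone contributes w_i; G^SO = 45, W^SO = 45 + 2.6·45 = 162.
Deadweight loss = 46.8.

46.8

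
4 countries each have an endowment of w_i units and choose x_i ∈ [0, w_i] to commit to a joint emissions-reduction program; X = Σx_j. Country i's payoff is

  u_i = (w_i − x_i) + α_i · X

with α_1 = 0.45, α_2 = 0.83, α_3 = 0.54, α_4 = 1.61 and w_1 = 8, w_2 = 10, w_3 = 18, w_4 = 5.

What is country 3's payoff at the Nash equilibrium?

20.7

∂u_i/∂x_i = α_i − 1, so country i contributes w_i if α_i > 1, else 0.
α_i > 1 for i ∈ {4}; NE contributions (0, 0, 0, 5), X = 5.
u_3 = (18 − 0) + 0.54·5 = 20.7.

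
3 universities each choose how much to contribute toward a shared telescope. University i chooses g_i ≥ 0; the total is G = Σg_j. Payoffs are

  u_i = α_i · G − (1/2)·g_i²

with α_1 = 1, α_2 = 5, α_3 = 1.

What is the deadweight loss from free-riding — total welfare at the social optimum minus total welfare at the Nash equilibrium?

University i's FOC: ∂u_i/∂g_i = α_i − g_i = 0, so g_i* = α_i.
NE contributions = (1, 5, 1); G = 7.
W^NE = (Σα)·G − ½Σα_i² = 7² − ½·27 = 35.5.
Planner sets g_i = Σα_j = 7 for every i, so G^SO = 3·7 = 21.
W^SO = (Σα)·G^SO − ½·3·(Σα)² = (3/2)·7² = 73.5.
Deadweight loss = W^SO − W^NE = 38.

38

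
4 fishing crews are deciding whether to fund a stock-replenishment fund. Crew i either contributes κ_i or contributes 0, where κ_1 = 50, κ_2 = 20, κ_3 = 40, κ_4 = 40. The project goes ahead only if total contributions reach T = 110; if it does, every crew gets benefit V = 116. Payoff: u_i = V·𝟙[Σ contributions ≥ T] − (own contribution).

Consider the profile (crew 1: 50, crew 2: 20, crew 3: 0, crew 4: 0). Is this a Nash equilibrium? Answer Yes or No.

No

Total = 70 < 110: not provided.
Crew 1 (pledges 50, payoff -50): dropping to 0 → total 20, payoff 0. Profitable deviation.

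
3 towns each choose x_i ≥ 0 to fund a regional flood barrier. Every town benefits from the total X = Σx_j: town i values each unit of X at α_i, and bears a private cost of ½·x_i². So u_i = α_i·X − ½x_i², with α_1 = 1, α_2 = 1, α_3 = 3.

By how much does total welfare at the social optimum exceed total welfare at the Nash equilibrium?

18

Town i's FOC: ∂u_i/∂x_i = α_i − x_i = 0, so x_i* = α_i.
NE contributions = (1, 1, 3); X = 5.
W^NE = (Σα)·X − ½Σα_i² = 5² − ½·11 = 19.5.
Planner sets x_i = Σα_j = 5 for every i, so X^SO = 3·5 = 15.
W^SO = (Σα)·X^SO − ½·3·(Σα)² = (3/2)·5² = 37.5.
Deadweight loss = W^SO − W^NE = 18.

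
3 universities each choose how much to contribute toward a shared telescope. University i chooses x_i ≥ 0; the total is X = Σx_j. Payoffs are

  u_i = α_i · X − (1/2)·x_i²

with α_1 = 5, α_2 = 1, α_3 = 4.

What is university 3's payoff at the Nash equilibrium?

32

University i's FOC: ∂u_i/∂x_i = α_i − x_i = 0, so x_i* = α_i.
NE contributions = (5, 1, 4); X = 10.
u_3 = α_3·X − ½·(x_3)² = 4·10 − ½·4² = 32.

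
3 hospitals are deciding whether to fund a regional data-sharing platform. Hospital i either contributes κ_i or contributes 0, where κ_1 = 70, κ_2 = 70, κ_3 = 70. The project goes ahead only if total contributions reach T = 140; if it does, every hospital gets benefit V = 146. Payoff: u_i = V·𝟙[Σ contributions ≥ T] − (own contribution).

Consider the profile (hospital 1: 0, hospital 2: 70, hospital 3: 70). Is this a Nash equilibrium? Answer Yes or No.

Yes

Total = 140 ≥ 140: provided.
Hospital 1 (pledges 0, payoff 146): pledging 70 → total 210, payoff 76. No gain.
Hospital 2 (pledges 70, payoff 76): dropping to 0 → total 70, payoff 0. No gain.
Hospital 3 (pledges 70, payoff 76): dropping to 0 → total 70, payoff 0. No gain.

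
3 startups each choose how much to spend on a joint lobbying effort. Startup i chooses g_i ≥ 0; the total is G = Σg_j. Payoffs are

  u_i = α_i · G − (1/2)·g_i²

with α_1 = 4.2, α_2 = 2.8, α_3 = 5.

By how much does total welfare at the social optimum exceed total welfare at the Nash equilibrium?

97.24

Startup i's FOC: ∂u_i/∂g_i = α_i − g_i = 0, so g_i* = α_i.
NE contributions = (4.2, 2.8, 5); G = 12.
W^NE = (Σα)·G − ½Σα_i² = 12² − ½·50.48 = 118.76.
Planner sets g_i = Σα_j = 12 for every i, so G^SO = 3·12 = 36.
W^SO = (Σα)·G^SO − ½·3·(Σα)² = (3/2)·12² = 216.
Deadweight loss = W^SO − W^NE = 97.24.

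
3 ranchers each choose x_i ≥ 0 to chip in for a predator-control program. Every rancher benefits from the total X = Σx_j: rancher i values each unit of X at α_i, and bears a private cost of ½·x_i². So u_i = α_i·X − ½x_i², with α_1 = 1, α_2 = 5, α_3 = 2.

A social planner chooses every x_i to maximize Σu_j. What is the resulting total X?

Planner FOC: ∂(Σu_j)/∂x_i = (Σα_j) − x_i = 0, so x_i^SO = Σα_j = 8 for every i; X^SO = 24.

24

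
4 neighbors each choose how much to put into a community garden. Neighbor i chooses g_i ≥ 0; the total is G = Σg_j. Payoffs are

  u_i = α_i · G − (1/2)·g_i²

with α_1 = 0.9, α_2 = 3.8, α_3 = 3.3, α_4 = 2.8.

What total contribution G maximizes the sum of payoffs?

Planner FOC: ∂(Σu_j)/∂g_i = (Σα_j) − g_i = 0, so g_i^SO = Σα_j = 10.8 for every i; G^SO = 43.2.

43.2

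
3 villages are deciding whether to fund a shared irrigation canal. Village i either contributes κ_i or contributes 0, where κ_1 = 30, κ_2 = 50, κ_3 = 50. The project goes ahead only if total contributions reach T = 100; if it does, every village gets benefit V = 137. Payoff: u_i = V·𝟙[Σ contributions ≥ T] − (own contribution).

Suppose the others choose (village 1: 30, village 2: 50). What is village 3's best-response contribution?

Others' total = 80. Contributing 50 brings total to 130 ≥ 100: gain V − κ_3 = 87.
Best response: 50.

50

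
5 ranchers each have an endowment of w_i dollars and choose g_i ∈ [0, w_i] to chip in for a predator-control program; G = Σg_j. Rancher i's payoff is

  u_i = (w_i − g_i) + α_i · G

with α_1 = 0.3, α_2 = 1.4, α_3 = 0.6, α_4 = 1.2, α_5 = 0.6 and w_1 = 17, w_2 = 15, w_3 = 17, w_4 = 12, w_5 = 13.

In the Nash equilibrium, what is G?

∂u_i/∂g_i = α_i − 1, so rancher i contributes w_i if α_i > 1, else 0.
α_i > 1 for i ∈ {2, 4}; NE contributions (0, 15, 0, 12, 0), G = 27.

27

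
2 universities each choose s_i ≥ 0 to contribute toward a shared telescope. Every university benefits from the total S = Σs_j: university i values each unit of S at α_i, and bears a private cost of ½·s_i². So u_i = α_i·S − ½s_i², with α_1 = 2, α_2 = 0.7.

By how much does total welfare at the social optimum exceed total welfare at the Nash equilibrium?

2.245

University i's FOC: ∂u_i/∂s_i = α_i − s_i = 0, so s_i* = α_i.
NE contributions = (2, 0.7); S = 2.7.
W^NE = (Σα)·S − ½Σα_i² = 2.7² − ½·4.49 = 5.045.
Planner sets s_i = Σα_j = 2.7 for every i, so S^SO = 2·2.7 = 5.4.
W^SO = (Σα)·S^SO − ½·2·(Σα)² = (2/2)·2.7² = 7.29.
Deadweight loss = W^SO − W^NE = 2.245.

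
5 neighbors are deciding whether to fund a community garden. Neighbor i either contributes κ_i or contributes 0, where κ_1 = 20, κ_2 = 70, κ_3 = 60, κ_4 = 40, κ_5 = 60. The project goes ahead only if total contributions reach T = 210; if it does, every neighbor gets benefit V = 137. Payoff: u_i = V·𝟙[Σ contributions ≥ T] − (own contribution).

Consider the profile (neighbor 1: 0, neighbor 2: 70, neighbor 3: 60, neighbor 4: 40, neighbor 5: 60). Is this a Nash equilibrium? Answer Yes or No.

Total = 230 ≥ 210: provided.
Neighbor 1 (pledges 0, payoff 137): pledging 20 → total 250, payoff 117. No gain.
Neighbor 2 (pledges 70, payoff 67): dropping to 0 → total 160, payoff 0. No gain.
Neighbor 3 (pledges 60, payoff 77): dropping to 0 → total 170, payoff 0. No gain.
Neighbor 4 (pledges 40, payoff 97): dropping to 0 → total 190, payoff 0. No gain.
Neighbor 5 (pledges 60, payoff 77): dropping to 0 → total 170, payoff 0. No gain.

Yes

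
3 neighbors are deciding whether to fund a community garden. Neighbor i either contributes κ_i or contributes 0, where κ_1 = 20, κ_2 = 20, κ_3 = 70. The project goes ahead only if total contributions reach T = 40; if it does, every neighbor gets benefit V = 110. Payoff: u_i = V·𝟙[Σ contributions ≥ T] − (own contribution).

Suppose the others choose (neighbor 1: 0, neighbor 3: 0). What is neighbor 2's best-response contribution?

Others' total = 0. Even contributing 20 gives 20 < 40: no benefit either way.
Best response: 0.

0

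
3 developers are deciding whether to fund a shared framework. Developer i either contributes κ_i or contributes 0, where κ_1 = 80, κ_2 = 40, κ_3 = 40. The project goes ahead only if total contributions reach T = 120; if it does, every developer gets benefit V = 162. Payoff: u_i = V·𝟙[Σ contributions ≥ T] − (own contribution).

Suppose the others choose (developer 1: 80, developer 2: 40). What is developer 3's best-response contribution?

Others' total = 120 ≥ 120; contributing adds cost 40 for no extra benefit.
Best response: 0.

0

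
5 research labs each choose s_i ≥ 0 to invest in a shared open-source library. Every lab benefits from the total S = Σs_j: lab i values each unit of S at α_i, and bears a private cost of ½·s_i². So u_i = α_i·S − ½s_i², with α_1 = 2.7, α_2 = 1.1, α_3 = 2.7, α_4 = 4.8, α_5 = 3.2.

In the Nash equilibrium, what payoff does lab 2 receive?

Lab i's FOC: ∂u_i/∂s_i = α_i − s_i = 0, so s_i* = α_i.
NE contributions = (2.7, 1.1, 2.7, 4.8, 3.2); S = 14.5.
u_2 = α_2·S − ½·(s_2)² = 1.1·14.5 − ½·1.1² = 15.345.

15.345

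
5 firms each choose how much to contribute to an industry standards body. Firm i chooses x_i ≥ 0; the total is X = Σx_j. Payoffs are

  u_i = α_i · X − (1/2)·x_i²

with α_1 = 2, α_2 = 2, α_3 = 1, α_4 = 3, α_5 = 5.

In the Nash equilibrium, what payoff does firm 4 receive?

Firm i's FOC: ∂u_i/∂x_i = α_i − x_i = 0, so x_i* = α_i.
NE contributions = (2, 2, 1, 3, 5); X = 13.
u_4 = α_4·X − ½·(x_4)² = 3·13 − ½·3² = 34.5.

34.5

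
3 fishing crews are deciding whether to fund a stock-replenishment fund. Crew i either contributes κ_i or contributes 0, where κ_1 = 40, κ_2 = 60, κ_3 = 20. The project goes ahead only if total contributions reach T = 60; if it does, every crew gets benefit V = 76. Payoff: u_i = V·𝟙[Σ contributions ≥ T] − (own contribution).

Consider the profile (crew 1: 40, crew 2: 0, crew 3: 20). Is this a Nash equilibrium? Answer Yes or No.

Total = 60 ≥ 60: provided.
Crew 1 (pledges 40, payoff 36): dropping to 0 → total 20, payoff 0. No gain.
Crew 2 (pledges 0, payoff 76): pledging 60 → total 120, payoff 16. No gain.
Crew 3 (pledges 20, payoff 56): dropping to 0 → total 40, payoff 0. No gain.

Yes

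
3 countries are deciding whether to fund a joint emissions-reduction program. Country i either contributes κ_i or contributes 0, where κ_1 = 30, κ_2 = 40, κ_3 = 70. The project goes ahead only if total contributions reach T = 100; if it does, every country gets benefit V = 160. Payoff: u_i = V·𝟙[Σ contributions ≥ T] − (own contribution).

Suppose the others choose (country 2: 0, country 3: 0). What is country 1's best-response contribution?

0

Others' total = 0. Even contributing 30 gives 30 < 100: no benefit either way.
Best response: 0.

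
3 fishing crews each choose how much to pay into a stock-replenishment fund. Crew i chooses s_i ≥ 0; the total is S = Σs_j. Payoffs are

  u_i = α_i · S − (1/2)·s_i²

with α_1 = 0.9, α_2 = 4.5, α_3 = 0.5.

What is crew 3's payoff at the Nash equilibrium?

Crew i's FOC: ∂u_i/∂s_i = α_i − s_i = 0, so s_i* = α_i.
NE contributions = (0.9, 4.5, 0.5); S = 5.9.
u_3 = α_3·S − ½·(s_3)² = 0.5·5.9 − ½·0.5² = 2.825.

2.825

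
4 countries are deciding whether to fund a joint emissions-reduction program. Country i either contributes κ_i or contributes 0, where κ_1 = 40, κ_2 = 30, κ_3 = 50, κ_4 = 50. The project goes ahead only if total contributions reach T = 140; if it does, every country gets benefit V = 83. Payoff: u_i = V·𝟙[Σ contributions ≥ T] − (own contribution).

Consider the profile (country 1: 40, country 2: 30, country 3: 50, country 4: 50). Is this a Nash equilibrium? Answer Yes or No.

Total = 170 ≥ 140: provided.
Country 1 (pledges 40, payoff 43): dropping to 0 → total 130, payoff 0. No gain.
Country 2 (pledges 30, payoff 53): dropping to 0 → total 140, payoff 83. Profitable deviation.

No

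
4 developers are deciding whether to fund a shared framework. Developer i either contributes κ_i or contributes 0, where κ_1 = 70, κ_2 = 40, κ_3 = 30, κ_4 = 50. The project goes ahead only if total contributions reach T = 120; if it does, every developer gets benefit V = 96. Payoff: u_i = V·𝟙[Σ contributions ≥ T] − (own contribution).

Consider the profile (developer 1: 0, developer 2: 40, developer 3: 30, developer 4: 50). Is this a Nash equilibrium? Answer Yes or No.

Yes

Total = 120 ≥ 120: provided.
Developer 1 (pledges 0, payoff 96): pledging 70 → total 190, payoff 26. No gain.
Developer 2 (pledges 40, payoff 56): dropping to 0 → total 80, payoff 0. No gain.
Developer 3 (pledges 30, payoff 66): dropping to 0 → total 90, payoff 0. No gain.
Developer 4 (pledges 50, payoff 46): dropping to 0 → total 70, payoff 0. No gain.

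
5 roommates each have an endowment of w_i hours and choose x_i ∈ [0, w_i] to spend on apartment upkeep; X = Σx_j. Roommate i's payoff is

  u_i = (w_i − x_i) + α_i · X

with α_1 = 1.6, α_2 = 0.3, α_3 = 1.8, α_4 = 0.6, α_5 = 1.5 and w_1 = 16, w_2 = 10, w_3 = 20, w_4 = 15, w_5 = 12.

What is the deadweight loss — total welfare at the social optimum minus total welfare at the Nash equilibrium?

∂u_i/∂x_i = α_i − 1, so roommate i contributes w_i if α_i > 1, else 0.
α_i > 1 for i ∈ {1, 3, 5}; NE contributions (16, 0, 20, 0, 12), X = 48.
W^NE = Σw_i − X^NE + (Σα_i)·X^NE = 73 + 4.8·48 = 303.4.
Planner: ∂(Σu_j)/∂x_i = Σα_j − 1 = 4.8 > 0, so everyone contributes w_i; X^SO = 73, W^SO = 73 + 4.8·73 = 423.4.
Deadweight loss = 120.

120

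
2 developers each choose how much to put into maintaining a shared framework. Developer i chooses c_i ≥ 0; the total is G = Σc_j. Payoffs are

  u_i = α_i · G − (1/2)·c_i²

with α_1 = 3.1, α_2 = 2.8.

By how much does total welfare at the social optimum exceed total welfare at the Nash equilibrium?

Developer i's FOC: ∂u_i/∂c_i = α_i − c_i = 0, so c_i* = α_i.
NE contributions = (3.1, 2.8); G = 5.9.
W^NE = (Σα)·G − ½Σα_i² = 5.9² − ½·17.45 = 26.085.
Planner sets c_i = Σα_j = 5.9 for every i, so G^SO = 2·5.9 = 11.8.
W^SO = (Σα)·G^SO − ½·2·(Σα)² = (2/2)·5.9² = 34.81.
Deadweight loss = W^SO − W^NE = 8.725.

8.725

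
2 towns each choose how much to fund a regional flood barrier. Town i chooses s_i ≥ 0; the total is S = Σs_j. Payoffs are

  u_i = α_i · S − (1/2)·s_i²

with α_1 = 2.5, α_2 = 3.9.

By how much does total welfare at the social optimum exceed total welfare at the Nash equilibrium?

Town i's FOC: ∂u_i/∂s_i = α_i − s_i = 0, so s_i* = α_i.
NE contributions = (2.5, 3.9); S = 6.4.
W^NE = (Σα)·S − ½Σα_i² = 6.4² − ½·21.46 = 30.23.
Planner sets s_i = Σα_j = 6.4 for every i, so S^SO = 2·6.4 = 12.8.
W^SO = (Σα)·S^SO − ½·2·(Σα)² = (2/2)·6.4² = 40.96.
Deadweight loss = W^SO − W^NE = 10.73.

10.73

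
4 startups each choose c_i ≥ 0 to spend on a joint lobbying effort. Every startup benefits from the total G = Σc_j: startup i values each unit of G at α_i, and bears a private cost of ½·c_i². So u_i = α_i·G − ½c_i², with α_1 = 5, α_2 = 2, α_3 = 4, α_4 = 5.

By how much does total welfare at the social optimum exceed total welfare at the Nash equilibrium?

Startup i's FOC: ∂u_i/∂c_i = α_i − c_i = 0, so c_i* = α_i.
NE contributions = (5, 2, 4, 5); G = 16.
W^NE = (Σα)·G − ½Σα_i² = 16² − ½·70 = 221.
Planner sets c_i = Σα_j = 16 for every i, so G^SO = 4·16 = 64.
W^SO = (Σα)·G^SO − ½·4·(Σα)² = (4/2)·16² = 512.
Deadweight loss = W^SO − W^NE = 291.

291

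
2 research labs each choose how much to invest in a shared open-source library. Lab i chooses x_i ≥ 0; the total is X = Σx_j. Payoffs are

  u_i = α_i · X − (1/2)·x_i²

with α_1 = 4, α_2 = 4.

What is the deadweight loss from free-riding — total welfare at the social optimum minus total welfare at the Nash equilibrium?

Lab i's FOC: ∂u_i/∂x_i = α_i − x_i = 0, so x_i* = α_i.
NE contributions = (4, 4); X = 8.
W^NE = (Σα)·X − ½Σα_i² = 8² − ½·32 = 48.
Planner sets x_i = Σα_j = 8 for every i, so X^SO = 2·8 = 16.
W^SO = (Σα)·X^SO − ½·2·(Σα)² = (2/2)·8² = 64.
Deadweight loss = W^SO − W^NE = 16.

16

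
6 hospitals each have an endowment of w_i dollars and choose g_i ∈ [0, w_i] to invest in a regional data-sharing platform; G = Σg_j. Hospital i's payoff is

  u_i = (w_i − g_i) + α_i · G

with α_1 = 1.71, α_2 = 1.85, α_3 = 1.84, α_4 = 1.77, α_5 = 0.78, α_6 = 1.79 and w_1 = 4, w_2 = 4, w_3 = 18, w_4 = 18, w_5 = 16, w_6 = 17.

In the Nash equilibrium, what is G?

61

∂u_i/∂g_i = α_i − 1, so hospital i contributes w_i if α_i > 1, else 0.
α_i > 1 for i ∈ {1, 2, 3, 4, 6}; NE contributions (4, 4, 18, 18, 0, 17), G = 61.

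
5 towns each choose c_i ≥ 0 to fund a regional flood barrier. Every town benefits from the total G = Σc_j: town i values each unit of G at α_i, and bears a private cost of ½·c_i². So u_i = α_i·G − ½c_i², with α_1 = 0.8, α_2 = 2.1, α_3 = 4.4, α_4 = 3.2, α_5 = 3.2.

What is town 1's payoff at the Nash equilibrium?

Town i's FOC: ∂u_i/∂c_i = α_i − c_i = 0, so c_i* = α_i.
NE contributions = (0.8, 2.1, 4.4, 3.2, 3.2); G = 13.7.
u_1 = α_1·G − ½·(c_1)² = 0.8·13.7 − ½·0.8² = 10.64.

10.64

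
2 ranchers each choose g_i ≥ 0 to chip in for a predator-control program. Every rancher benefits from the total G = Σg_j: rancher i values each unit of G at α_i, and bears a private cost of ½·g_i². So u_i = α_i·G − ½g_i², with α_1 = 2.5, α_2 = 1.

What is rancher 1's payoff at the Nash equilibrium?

5.625

Rancher i's FOC: ∂u_i/∂g_i = α_i − g_i = 0, so g_i* = α_i.
NE contributions = (2.5, 1); G = 3.5.
u_1 = α_1·G − ½·(g_1)² = 2.5·3.5 − ½·2.5² = 5.625.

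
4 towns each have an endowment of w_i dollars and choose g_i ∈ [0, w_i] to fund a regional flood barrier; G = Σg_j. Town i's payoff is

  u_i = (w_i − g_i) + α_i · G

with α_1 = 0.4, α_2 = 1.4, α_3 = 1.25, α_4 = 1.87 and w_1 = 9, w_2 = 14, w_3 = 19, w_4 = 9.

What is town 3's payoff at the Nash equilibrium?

∂u_i/∂g_i = α_i − 1, so town i contributes w_i if α_i > 1, else 0.
α_i > 1 for i ∈ {2, 3, 4}; NE contributions (0, 14, 19, 9), G = 42.
u_3 = (19 − 19) + 1.25·42 = 52.5.

52.5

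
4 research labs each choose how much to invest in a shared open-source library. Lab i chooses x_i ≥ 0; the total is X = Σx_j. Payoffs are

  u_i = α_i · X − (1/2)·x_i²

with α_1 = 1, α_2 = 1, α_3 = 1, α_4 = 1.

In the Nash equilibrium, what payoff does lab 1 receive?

Lab i's FOC: ∂u_i/∂x_i = α_i − x_i = 0, so x_i* = α_i.
NE contributions = (1, 1, 1, 1); X = 4.
u_1 = α_1·X − ½·(x_1)² = 1·4 − ½·1² = 3.5.

3.5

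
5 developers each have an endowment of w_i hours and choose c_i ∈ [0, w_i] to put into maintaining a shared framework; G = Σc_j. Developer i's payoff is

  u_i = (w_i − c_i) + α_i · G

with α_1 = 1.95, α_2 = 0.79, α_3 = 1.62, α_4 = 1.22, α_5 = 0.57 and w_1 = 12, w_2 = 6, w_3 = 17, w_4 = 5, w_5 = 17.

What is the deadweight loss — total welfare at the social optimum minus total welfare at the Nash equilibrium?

∂u_i/∂c_i = α_i − 1, so developer i contributes w_i if α_i > 1, else 0.
α_i > 1 for i ∈ {1, 3, 4}; NE contributions (12, 0, 17, 5, 0), G = 34.
W^NE = Σw_i − G^NE + (Σα_i)·G^NE = 57 + 5.15·34 = 232.1.
Planner: ∂(Σu_j)/∂c_i = Σα_j − 1 = 5.15 > 0, so everyone contributes w_i; G^SO = 57, W^SO = 57 + 5.15·57 = 350.55.
Deadweight loss = 118.45.

118.45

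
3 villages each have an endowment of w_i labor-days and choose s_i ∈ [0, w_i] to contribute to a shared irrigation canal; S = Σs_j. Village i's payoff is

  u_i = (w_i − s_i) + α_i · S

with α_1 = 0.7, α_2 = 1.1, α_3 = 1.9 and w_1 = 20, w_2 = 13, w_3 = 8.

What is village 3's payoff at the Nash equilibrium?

39.9

∂u_i/∂s_i = α_i − 1, so village i contributes w_i if α_i > 1, else 0.
α_i > 1 for i ∈ {2, 3}; NE contributions (0, 13, 8), S = 21.
u_3 = (8 − 8) + 1.9·21 = 39.9.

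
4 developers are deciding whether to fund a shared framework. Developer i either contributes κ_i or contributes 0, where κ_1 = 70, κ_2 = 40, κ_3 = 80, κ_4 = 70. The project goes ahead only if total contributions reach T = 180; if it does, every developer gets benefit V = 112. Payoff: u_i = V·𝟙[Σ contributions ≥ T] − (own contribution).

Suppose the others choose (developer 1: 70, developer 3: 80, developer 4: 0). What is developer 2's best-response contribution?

40

Others' total = 150. Contributing 40 brings total to 190 ≥ 180: gain V − κ_2 = 72.
Best response: 40.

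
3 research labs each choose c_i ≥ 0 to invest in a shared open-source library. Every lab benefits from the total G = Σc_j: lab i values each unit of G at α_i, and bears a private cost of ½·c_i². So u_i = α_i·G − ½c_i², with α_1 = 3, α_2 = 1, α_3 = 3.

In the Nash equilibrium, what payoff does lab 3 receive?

16.5

Lab i's FOC: ∂u_i/∂c_i = α_i − c_i = 0, so c_i* = α_i.
NE contributions = (3, 1, 3); G = 7.
u_3 = α_3·G − ½·(c_3)² = 3·7 − ½·3² = 16.5.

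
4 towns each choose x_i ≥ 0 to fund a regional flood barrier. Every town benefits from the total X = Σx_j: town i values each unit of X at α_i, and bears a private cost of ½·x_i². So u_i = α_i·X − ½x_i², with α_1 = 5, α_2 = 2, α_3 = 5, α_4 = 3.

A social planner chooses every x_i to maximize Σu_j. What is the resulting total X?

Planner FOC: ∂(Σu_j)/∂x_i = (Σα_j) − x_i = 0, so x_i^SO = Σα_j = 15 for every i; X^SO = 60.

60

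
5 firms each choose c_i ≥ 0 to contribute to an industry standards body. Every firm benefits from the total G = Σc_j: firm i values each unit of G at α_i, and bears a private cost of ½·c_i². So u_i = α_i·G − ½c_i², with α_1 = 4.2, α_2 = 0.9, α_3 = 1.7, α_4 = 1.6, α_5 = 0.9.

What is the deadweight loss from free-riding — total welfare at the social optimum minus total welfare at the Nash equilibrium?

142.09

Firm i's FOC: ∂u_i/∂c_i = α_i − c_i = 0, so c_i* = α_i.
NE contributions = (4.2, 0.9, 1.7, 1.6, 0.9); G = 9.3.
W^NE = (Σα)·G − ½Σα_i² = 9.3² − ½·24.71 = 74.135.
Planner sets c_i = Σα_j = 9.3 for every i, so G^SO = 5·9.3 = 46.5.
W^SO = (Σα)·G^SO − ½·5·(Σα)² = (5/2)·9.3² = 216.225.
Deadweight loss = W^SO − W^NE = 142.09.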